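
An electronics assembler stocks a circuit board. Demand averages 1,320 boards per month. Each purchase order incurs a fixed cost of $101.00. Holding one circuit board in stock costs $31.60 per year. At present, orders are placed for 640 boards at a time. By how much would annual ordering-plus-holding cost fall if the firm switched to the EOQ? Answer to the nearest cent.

Annual demand D = 1,320 × 12 = 15,840.
EOQ = √(2DS/H) = √(2 × 15,840 × 101 / 31.6) ≈ 318.21.
Cost at Q* = (D/Q*)S + (Q*/2)H = √(2DSH) ≈ $10,055.34.
Cost at Q = 640: (15,840/640)×101 + (640/2)×31.6 = $2,499.75 + $10,112.00 = $12,611.75.
Excess = $12,611.75 − $10,055.34 = $2,556.41.

Extra cost ≈ $2,556.41 per year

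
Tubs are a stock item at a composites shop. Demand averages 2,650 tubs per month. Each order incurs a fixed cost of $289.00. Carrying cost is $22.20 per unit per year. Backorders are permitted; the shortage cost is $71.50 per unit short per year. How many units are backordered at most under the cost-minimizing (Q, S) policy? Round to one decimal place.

S* ≈ 246.8 tubs

Annual demand D = 2,650 × 12 = 31,800.
With planned backorders, Q* = √(2DS/H) · √((H+B)/B).
√(2DS/H) = √(2 × 31,800 × 289 / 22.2) = 909.915.
√((H+B)/B) = √((22.2+71.5)/71.5) = 1.1448.
Q* ≈ 1041.640.
S* = Q* · H/(H+B) = 1041.640 × 22.2/93.7 ≈ 246.792.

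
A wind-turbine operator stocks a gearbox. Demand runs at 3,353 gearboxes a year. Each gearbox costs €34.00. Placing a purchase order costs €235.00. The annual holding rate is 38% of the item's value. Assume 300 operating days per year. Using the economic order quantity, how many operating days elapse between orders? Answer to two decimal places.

Holding cost H = 0.38 × €34.00 = €12.9200 per unit per year.
EOQ = √(2DS/H) = √(2 × 3,353 × 235 / 12.92) ≈ 349.25.
Cycle time = Q*/D × 300 = 349.25 / 3,353 × 300 ≈ 31.248 days.

T ≈ 31.25 days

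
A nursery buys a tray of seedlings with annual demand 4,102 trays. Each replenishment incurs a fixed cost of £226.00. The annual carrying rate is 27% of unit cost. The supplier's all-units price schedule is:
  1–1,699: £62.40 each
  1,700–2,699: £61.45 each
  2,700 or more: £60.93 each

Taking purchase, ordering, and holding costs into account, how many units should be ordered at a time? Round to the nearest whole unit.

Holding cost per unit per year at price C is H = 0.27·C.
Evaluate total cost at each tier's feasible EOQ or, if the EOQ is below the tier, at the tier's minimum quantity.
EOQ at £62.40 = 331.7 (feasible in tier 1): TC = 4,102×£62.40 + (4,102/331.7)×226 + (331.7/2)×0.27×£62.40 = £261,553.89.
EOQ at £61.45 = 334.3 < 1700, so use break Q=1700: TC = 4,102×£61.45 + (4,102/1700.0)×226 + (1700.0/2)×0.27×£61.45 = £266,716.00.
EOQ at £60.93 = 335.7 < 2700, so use break Q=2700: TC = 4,102×£60.93 + (4,102/2700.0)×226 + (2700.0/2)×0.27×£60.93 = £272,487.20.
Lowest total cost is £261,553.89 at Q = 331.7.

Q* ≈ 332 trays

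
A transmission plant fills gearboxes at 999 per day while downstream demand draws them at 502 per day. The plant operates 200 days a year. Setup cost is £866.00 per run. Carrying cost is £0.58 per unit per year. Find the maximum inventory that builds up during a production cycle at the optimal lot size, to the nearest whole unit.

I_max ≈ 12,213 gearboxes

Annual demand D = 502 × 200 = 100,400.
Production build-up factor (1 − d/p) = 1 − 502/999 = 0.4975.
Q* = √(2DS / (H(1 − d/p))) = √(2 × 100,400 × 866 / (0.58 × 0.4975)).
= √(173,892,800 / 0.2885) ≈ 24548.861.
Maximum inventory = Q*(1 − d/p) = 24548.861 × 0.4975 ≈ 12212.997.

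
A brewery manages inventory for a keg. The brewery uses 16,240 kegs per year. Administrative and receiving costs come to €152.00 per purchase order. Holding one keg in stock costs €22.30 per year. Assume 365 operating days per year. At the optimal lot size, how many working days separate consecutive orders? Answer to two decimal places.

The optimal lot size = √(2DS/H) = √(2 × 16,240 × 152 / 22.3) ≈ 470.52.
Cycle time = Q*/D × 365 = 470.52 / 16,240 × 365 ≈ 10.575 days.

T ≈ 10.58 days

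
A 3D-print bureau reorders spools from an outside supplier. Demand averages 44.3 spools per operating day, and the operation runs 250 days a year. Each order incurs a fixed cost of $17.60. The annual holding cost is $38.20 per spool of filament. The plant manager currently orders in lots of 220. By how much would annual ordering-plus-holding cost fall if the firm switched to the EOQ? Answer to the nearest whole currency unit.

Annual demand D = 44.3 × 250 = 11,075.
EOQ = √(2DS/H) = √(2 × 11,075 × 17.6 / 38.2) ≈ 101.02.
Cost at Q* = (D/Q*)S + (Q*/2)H = √(2DSH) ≈ $3,859.00.
Cost at Q = 220: (11,075/220)×17.6 + (220/2)×38.2 = $886.00 + $4,202.00 = $5,088.00.
Excess = $5,088.00 − $3,859.00 = $1,229.00.

Extra cost ≈ $1,229 per year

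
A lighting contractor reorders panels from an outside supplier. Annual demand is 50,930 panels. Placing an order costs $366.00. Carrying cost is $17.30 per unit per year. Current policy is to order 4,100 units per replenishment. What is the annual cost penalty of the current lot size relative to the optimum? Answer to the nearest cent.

EOQ = √(2DS/H) = √(2 × 50,930 × 366 / 17.3) ≈ 1467.98.
Cost at Q* = (D/Q*)S + (Q*/2)H = √(2DSH) ≈ $25,396.01.
Cost at Q = 4,100: (50,930/4,100)×366 + (4,100/2)×17.3 = $4,546.43 + $35,465.00 = $40,011.43.
Excess = $40,011.43 − $25,396.01 = $14,615.43.

Extra cost ≈ $14,615.43 per year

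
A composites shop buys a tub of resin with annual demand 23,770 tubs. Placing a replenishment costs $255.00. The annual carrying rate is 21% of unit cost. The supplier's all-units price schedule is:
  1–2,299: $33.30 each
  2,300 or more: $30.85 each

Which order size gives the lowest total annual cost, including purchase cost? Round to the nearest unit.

Q* ≈ 2,300 tubs

Holding cost per unit per year at price C is H = 0.21·C.
For each price level, check whether its EOQ is feasible; otherwise the best quantity at that price is the breakpoint.
EOQ at $33.30 = 1316.6 (feasible in tier 1): TC = 23,770×$33.30 + (23,770/1316.6)×255 + (1316.6/2)×0.21×$33.30 = $800,748.28.
EOQ at $30.85 = 1367.9 < 2300, so use break Q=2300: TC = 23,770×$30.85 + (23,770/2300.0)×255 + (2300.0/2)×0.21×$30.85 = $743,390.14.
Lowest total cost is $743,390.14 at Q = 2300.0.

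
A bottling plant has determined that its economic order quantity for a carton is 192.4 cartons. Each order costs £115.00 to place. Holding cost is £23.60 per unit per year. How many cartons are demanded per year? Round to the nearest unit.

Squaring Q* = √(2DS/H) gives Q*² = 2DS/H.
From Q* = √(2DS/H): D = Q*²H / (2S) = 192.4² × 23.6 / (2 × 115) = 3798.344.

D ≈ 3,798 cartons per year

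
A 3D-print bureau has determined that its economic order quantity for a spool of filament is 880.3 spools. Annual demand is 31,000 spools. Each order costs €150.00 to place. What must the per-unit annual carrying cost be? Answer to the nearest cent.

Invert the EOQ relation Q*² = 2DS/H.
From Q* = √(2DS/H): H = 2DS / Q*² = 2 × 31,000 × 150 / 880.3² = 12.0011.

H ≈ €12.00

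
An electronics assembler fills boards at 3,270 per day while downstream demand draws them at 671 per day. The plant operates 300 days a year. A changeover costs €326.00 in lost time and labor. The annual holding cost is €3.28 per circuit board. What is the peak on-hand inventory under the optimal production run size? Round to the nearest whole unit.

I_max ≈ 5,639 boards

Annual demand D = 671 × 300 = 201,300.
Production build-up factor (1 − d/p) = 1 − 671/3,270 = 0.7948.
Q* = √(2DS / (H(1 − d/p))) = √(2 × 201,300 × 326 / (3.28 × 0.7948)).
= √(131,247,600 / 2.6069) ≈ 7095.443.
Maximum inventory = Q*(1 − d/p) = 7095.443 × 0.7948 ≈ 5639.467.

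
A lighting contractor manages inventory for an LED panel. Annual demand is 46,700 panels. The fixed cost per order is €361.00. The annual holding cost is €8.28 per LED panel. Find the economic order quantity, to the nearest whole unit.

Q* ≈ 2,018 panels

EOQ = √(2DS / H) = √(2 × 46,700 × 361 / 8.28).
= √(33,717,400 / 8.28) = √4,072,149.7585 ≈ 2017.957.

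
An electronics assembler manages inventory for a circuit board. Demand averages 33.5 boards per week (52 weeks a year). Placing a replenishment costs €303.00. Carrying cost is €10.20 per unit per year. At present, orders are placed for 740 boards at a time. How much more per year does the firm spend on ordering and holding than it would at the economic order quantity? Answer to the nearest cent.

Annual demand D = 33.5 × 52 = 1,742.
EOQ = √(2DS/H) = √(2 × 1,742 × 303 / 10.2) ≈ 321.71.
Cost at Q* = (D/Q*)S + (Q*/2)H = √(2DSH) ≈ €3,281.41.
Cost at Q = 740: (1,742/740)×303 + (740/2)×10.2 = €713.28 + €3,774.00 = €4,487.28.
Excess = €4,487.28 − €3,281.41 = €1,205.87.

Extra cost ≈ €1,205.87 per year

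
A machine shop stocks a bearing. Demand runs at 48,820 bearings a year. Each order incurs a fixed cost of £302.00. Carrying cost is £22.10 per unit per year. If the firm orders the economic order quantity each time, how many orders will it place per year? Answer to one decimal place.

N ≈ 42.3 orders per year

EOQ = √(2DS/H) = √(2 × 48,820 × 302 / 22.1) ≈ 1155.10.
Orders per year = D / Q* = 48,820 / 1155.10 ≈ 42.265.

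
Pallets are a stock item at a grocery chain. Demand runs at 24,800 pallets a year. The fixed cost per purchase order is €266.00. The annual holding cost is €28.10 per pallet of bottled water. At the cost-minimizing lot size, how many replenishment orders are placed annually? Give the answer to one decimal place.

EOQ = √(2DS/H) = √(2 × 24,800 × 266 / 28.1) ≈ 685.22.
Orders per year = D / Q* = 24,800 / 685.22 ≈ 36.193.

N ≈ 36.2 orders per year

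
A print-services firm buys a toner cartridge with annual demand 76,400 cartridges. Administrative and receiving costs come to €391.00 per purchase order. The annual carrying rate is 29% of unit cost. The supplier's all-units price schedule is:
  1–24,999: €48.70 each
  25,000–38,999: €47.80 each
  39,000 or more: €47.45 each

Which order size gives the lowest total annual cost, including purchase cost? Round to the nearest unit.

Q* ≈ 2,057 cartridges

Holding cost per unit per year at price C is H = 0.29·C.
Candidates are each tier's EOQ (if it falls in that tier) and each price-break quantity.
EOQ at €48.70 = 2056.8 (feasible in tier 1): TC = 76,400×€48.70 + (76,400/2056.8)×391 + (2056.8/2)×0.29×€48.70 = €3,749,727.82.
EOQ at €47.80 = 2076.0 < 25000, so use break Q=25000: TC = 76,400×€47.80 + (76,400/25000.0)×391 + (25000.0/2)×0.29×€47.80 = €3,826,389.90.
EOQ at €47.45 = 2083.7 < 39000, so use break Q=39000: TC = 76,400×€47.45 + (76,400/39000.0)×391 + (39000.0/2)×0.29×€47.45 = €3,894,275.71.
Lowest total cost is €3,749,727.82 at Q = 2056.8.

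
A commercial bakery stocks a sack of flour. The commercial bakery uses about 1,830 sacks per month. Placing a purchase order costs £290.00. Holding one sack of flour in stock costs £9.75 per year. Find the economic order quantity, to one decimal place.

Annual demand D = 1,830 × 12 = 21,960.
EOQ = √(2DS / H) = √(2 × 21,960 × 290 / 9.75).
= √(12,736,800 / 9.75) = √1,306,338.4615 ≈ 1142.952.

Q* ≈ 1,143.0 sacks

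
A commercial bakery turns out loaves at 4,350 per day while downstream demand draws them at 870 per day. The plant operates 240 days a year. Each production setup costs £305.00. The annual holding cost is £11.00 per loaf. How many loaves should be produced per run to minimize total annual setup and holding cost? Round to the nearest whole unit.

Q* ≈ 3,804 loaves

Annual demand D = 870 × 240 = 208,800.
Production build-up factor (1 − d/p) = 1 − 870/4,350 = 0.8000.
Q* = √(2DS / (H(1 − d/p))) = √(2 × 208,800 × 305 / (11 × 0.8000)).
= √(127,368,000 / 8.8) ≈ 3804.423.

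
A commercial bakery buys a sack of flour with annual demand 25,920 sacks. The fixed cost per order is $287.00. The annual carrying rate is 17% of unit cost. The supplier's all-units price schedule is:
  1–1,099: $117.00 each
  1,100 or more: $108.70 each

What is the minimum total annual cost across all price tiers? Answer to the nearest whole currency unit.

Holding cost per unit per year at price C is H = 0.17·C.
Candidates are each tier's EOQ (if it falls in that tier) and each price-break quantity.
EOQ at $117.00 = 864.9 (feasible in tier 1): TC = 25,920×$117.00 + (25,920/864.9)×287 + (864.9/2)×0.17×$117.00 = $3,049,842.47.
EOQ at $108.70 = 897.3 < 1100, so use break Q=1100: TC = 25,920×$108.70 + (25,920/1100.0)×287 + (1100.0/2)×0.17×$108.70 = $2,834,430.21.
Lowest total cost among the candidates is at Q = 1100.0.

TC* ≈ $2,834,430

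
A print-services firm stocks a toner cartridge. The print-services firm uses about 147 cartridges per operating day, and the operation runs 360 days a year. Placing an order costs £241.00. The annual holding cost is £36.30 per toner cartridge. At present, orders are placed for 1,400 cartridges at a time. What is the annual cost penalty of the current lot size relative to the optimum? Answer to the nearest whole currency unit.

Extra cost ≈ £4,091 per year

Annual demand D = 147 × 360 = 52,920.
EOQ = √(2DS/H) = √(2 × 52,920 × 241 / 36.3) ≈ 838.26.
Cost at Q* = (D/Q*)S + (Q*/2)H = √(2DSH) ≈ £30,428.93.
Cost at Q = 1,400: (52,920/1,400)×241 + (1,400/2)×36.3 = £9,109.80 + £25,410.00 = £34,519.80.
Excess = £34,519.80 − £30,428.93 = £4,090.87.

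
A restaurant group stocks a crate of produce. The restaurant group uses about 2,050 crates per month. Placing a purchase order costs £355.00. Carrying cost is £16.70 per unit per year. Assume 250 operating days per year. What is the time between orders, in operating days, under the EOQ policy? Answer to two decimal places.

T ≈ 10.39 days

Annual demand D = 2,050 × 12 = 24,600.
The optimal lot size = √(2DS/H) = √(2 × 24,600 × 355 / 16.7) ≈ 1022.68.
Cycle time = Q*/D × 250 = 1022.68 / 24,600 × 250 ≈ 10.393 days.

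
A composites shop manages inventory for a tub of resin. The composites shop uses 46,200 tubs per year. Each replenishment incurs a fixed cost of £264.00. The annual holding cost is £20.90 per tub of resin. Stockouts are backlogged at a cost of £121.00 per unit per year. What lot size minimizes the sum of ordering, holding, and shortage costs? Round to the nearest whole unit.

With planned backorders, Q* = √(2DS/H) · √((H+B)/B).
√(2DS/H) = √(2 × 46,200 × 264 / 20.9) = 1080.351.
√((H+B)/B) = √((20.9+121)/121) = 1.0829.
Q* ≈ 1169.939.

Q* ≈ 1,170 tubs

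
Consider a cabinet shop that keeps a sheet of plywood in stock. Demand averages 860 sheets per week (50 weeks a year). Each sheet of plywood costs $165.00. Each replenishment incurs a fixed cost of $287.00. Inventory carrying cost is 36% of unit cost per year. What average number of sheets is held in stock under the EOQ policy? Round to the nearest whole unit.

Average inventory ≈ 322 sheets

Annual demand D = 860 × 50 = 43,000.
Holding cost H = 0.36 × $165.00 = $59.4000 per unit per year.
EOQ = √(2DS/H) = √(2 × 43,000 × 287 / 59.4) ≈ 644.61.
Average inventory = Q*/2 ≈ 644.61 / 2 = 322.305.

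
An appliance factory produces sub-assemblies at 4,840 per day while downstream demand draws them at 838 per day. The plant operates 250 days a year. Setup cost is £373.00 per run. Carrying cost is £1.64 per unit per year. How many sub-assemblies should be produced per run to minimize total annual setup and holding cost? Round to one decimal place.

Q* ≈ 10,735.5 sub-assemblies

Annual demand D = 838 × 250 = 209,500.
Production build-up factor (1 − d/p) = 1 − 838/4,840 = 0.8269.
Q* = √(2DS / (H(1 − d/p))) = √(2 × 209,500 × 373 / (1.64 × 0.8269)).
= √(156,287,000 / 1.356) ≈ 10735.534.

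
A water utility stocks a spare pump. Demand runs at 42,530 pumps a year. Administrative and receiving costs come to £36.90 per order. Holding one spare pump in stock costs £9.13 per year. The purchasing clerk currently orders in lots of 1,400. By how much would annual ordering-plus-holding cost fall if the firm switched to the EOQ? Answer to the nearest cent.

Extra cost ≈ £2,158.80 per year

EOQ = √(2DS/H) = √(2 × 42,530 × 36.9 / 9.13) ≈ 586.33.
Cost at Q* = (D/Q*)S + (Q*/2)H = √(2DSH) ≈ £5,353.17.
Cost at Q = 1,400: (42,530/1,400)×36.9 + (1,400/2)×9.13 = £1,120.97 + £6,391.00 = £7,511.97.
Excess = £7,511.97 − £5,353.17 = £2,158.80.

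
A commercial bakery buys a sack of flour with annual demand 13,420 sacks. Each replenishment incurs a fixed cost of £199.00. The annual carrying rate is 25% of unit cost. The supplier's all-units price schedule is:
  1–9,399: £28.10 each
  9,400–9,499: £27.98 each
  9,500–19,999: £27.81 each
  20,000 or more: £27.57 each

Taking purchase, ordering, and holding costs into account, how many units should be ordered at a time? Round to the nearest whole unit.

Holding cost per unit per year at price C is H = 0.25·C.
For each price level, check whether its EOQ is feasible; otherwise the best quantity at that price is the breakpoint.
EOQ at £28.10 = 872.0 (feasible in tier 1): TC = 13,420×£28.10 + (13,420/872.0)×199 + (872.0/2)×0.25×£28.10 = £383,227.49.
EOQ at £27.98 = 873.8 < 9400, so use break Q=9400: TC = 13,420×£27.98 + (13,420/9400.0)×199 + (9400.0/2)×0.25×£27.98 = £408,652.20.
EOQ at £27.81 = 876.5 < 9500, so use break Q=9500: TC = 13,420×£27.81 + (13,420/9500.0)×199 + (9500.0/2)×0.25×£27.81 = £406,515.69.
EOQ at £27.57 = 880.3 < 20000, so use break Q=20000: TC = 13,420×£27.57 + (13,420/20000.0)×199 + (20000.0/2)×0.25×£27.57 = £439,047.93.
Lowest total cost is £383,227.49 at Q = 872.0.

Q* ≈ 872 sacks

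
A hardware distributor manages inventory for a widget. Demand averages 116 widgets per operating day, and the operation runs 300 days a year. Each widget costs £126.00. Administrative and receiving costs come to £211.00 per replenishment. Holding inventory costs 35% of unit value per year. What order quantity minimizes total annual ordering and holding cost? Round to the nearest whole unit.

Q* ≈ 577 widgets

Annual demand D = 116 × 300 = 34,800.
Holding cost H = 0.35 × £126.00 = £44.1000 per unit per year.
EOQ = √(2DS / H) = √(2 × 34,800 × 211 / 44.1).
= √(14,685,600 / 44.1) = √333,006.8027 ≈ 577.067.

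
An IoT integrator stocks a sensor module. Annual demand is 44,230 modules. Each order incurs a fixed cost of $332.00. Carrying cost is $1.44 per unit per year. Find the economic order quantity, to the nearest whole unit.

Q* ≈ 4,516 modules

EOQ = √(2DS / H) = √(2 × 44,230 × 332 / 1.44).
= √(29,368,720 / 1.44) = √20,394,944.4444 ≈ 4516.076.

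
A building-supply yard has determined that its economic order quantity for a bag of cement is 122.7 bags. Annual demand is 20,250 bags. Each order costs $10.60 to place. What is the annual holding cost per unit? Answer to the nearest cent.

H ≈ $28.51

Invert the EOQ relation Q*² = 2DS/H.
From Q* = √(2DS/H): H = 2DS / Q*² = 2 × 20,250 × 10.6 / 122.7² = 28.5149.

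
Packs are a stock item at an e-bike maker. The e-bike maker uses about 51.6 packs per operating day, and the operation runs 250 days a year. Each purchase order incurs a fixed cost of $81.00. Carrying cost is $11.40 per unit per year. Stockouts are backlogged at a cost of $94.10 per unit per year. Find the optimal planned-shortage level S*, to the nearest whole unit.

S* ≈ 49 packs

Annual demand D = 51.6 × 250 = 12,900.
With planned backorders, Q* = √(2DS/H) · √((H+B)/B).
√(2DS/H) = √(2 × 12,900 × 81 / 11.4) = 428.154.
√((H+B)/B) = √((11.4+94.1)/94.1) = 1.0588.
Q* ≈ 453.348.
S* = Q* · H/(H+B) = 453.348 × 11.4/105.5 ≈ 48.987.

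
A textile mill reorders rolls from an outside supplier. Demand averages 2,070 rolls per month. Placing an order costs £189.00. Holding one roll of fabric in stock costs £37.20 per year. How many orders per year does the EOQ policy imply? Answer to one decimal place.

Annual demand D = 2,070 × 12 = 24,840.
EOQ = √(2DS/H) = √(2 × 24,840 × 189 / 37.2) ≈ 502.40.
Orders per year = D / Q* = 24,840 / 502.40 ≈ 49.443.

N ≈ 49.4 orders per year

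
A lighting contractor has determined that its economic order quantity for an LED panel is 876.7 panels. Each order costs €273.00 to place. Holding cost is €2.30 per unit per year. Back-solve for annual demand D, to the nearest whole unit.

D ≈ 3,238 panels per year

Invert the EOQ relation Q*² = 2DS/H.
From Q* = √(2DS/H): D = Q*²H / (2S) = 876.7² × 2.3 / (2 × 273) = 3237.704.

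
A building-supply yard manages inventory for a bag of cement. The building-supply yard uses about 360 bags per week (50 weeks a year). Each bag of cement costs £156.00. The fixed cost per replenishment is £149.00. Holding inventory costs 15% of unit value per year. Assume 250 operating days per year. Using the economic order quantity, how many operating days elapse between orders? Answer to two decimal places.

Annual demand D = 360 × 50 = 18,000.
Holding cost H = 0.15 × £156.00 = £23.4000 per unit per year.
Q* = √(2DS/H) = √(2 × 18,000 × 149 / 23.4) ≈ 478.78.
Cycle time = Q*/D × 250 = 478.78 / 18,000 × 250 ≈ 6.650 days.

T ≈ 6.65 days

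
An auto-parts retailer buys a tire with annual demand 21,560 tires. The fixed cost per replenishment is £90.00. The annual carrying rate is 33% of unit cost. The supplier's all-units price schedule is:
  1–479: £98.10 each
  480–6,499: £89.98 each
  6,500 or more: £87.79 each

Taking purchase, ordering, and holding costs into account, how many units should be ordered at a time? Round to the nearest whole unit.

Holding cost per unit per year at price C is H = 0.33·C.
Candidates are each tier's EOQ (if it falls in that tier) and each price-break quantity.
EOQ at £98.10 = 346.2 (feasible in tier 1): TC = 21,560×£98.10 + (21,560/346.2)×90 + (346.2/2)×0.33×£98.10 = £2,126,244.62.
EOQ at £89.98 = 361.5 < 480, so use break Q=480: TC = 21,560×£89.98 + (21,560/480.0)×90 + (480.0/2)×0.33×£89.98 = £1,951,137.72.
EOQ at £87.79 = 366.0 < 6500, so use break Q=6500: TC = 21,560×£87.79 + (21,560/6500.0)×90 + (6500.0/2)×0.33×£87.79 = £1,987,205.70.
Lowest total cost is £1,951,137.72 at Q = 480.0.

Q* ≈ 480 tires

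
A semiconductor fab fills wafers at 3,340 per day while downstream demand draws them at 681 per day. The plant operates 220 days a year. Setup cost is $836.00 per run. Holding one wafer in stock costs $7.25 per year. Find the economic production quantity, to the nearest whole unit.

Q* ≈ 6,588 wafers

Annual demand D = 681 × 220 = 149,820.
Production build-up factor (1 − d/p) = 1 − 681/3,340 = 0.7961.
Q* = √(2DS / (H(1 − d/p))) = √(2 × 149,820 × 836 / (7.25 × 0.7961)).
= √(250,499,040 / 5.7718) ≈ 6587.917.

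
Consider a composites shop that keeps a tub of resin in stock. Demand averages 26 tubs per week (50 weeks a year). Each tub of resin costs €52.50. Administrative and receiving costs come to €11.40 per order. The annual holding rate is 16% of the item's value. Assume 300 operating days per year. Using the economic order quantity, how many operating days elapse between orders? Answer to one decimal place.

T ≈ 13.7 days

Annual demand D = 26 × 50 = 1,300.
Holding cost H = 0.16 × €52.50 = €8.4000 per unit per year.
Q* = √(2DS/H) = √(2 × 1,300 × 11.4 / 8.4) ≈ 59.40.
Cycle time = Q*/D × 300 = 59.40 / 1,300 × 300 ≈ 13.708 days.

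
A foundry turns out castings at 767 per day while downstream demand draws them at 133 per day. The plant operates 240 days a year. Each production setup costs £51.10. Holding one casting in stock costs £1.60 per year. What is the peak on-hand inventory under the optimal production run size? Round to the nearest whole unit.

Annual demand D = 133 × 240 = 31,920.
Production build-up factor (1 − d/p) = 1 − 133/767 = 0.8266.
Q* = √(2DS / (H(1 − d/p))) = √(2 × 31,920 × 51.1 / (1.6 × 0.8266)).
= √(3,262,224 / 1.3226) ≈ 1570.543.
Maximum inventory = Q*(1 − d/p) = 1570.543 × 0.8266 ≈ 1298.207.

I_max ≈ 1,298 castings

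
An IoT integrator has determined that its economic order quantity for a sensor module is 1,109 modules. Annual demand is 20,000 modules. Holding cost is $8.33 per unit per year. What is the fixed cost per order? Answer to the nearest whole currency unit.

S ≈ $256

Squaring Q* = √(2DS/H) gives Q*² = 2DS/H.
From Q* = √(2DS/H): S = Q*²H / (2D) = 1,109² × 8.33 / (2 × 20,000) = 256.1227.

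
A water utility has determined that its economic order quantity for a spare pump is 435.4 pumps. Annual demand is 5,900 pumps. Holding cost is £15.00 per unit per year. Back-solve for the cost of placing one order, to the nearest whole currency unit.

S ≈ £241

Invert the EOQ relation Q*² = 2DS/H.
From Q* = √(2DS/H): S = Q*²H / (2D) = 435.4² × 15 / (2 × 5,900) = 240.9828.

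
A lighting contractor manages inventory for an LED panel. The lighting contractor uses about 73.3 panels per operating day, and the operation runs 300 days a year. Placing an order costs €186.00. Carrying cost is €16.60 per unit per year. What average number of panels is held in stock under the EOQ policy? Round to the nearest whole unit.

Annual demand D = 73.3 × 300 = 21,990.
EOQ = √(2DS/H) = √(2 × 21,990 × 186 / 16.6) ≈ 701.99.
Average inventory = Q*/2 ≈ 701.99 / 2 = 350.994.

Average inventory ≈ 351 panels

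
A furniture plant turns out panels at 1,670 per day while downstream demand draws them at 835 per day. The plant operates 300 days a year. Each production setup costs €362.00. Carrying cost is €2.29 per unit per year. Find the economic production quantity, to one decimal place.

Q* ≈ 12,585.5 panels

Annual demand D = 835 × 300 = 250,500.
Production build-up factor (1 − d/p) = 1 − 835/1,670 = 0.5000.
Q* = √(2DS / (H(1 − d/p))) = √(2 × 250,500 × 362 / (2.29 × 0.5000)).
= √(181,362,000 / 1.145) ≈ 12585.498.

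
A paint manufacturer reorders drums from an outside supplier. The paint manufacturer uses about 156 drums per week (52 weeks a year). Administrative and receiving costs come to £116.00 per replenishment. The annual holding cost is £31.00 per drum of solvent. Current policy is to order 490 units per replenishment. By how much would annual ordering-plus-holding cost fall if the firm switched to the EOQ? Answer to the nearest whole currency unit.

Extra cost ≈ £1,877 per year

Annual demand D = 156 × 52 = 8,112.
EOQ = √(2DS/H) = √(2 × 8,112 × 116 / 31) ≈ 246.39.
Cost at Q* = (D/Q*)S + (Q*/2)H = √(2DSH) ≈ £7,638.16.
Cost at Q = 490: (8,112/490)×116 + (490/2)×31 = £1,920.39 + £7,595.00 = £9,515.39.
Excess = £9,515.39 − £7,638.16 = £1,877.23.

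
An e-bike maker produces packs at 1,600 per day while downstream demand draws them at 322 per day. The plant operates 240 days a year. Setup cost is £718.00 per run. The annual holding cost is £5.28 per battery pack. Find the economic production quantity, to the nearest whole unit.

Annual demand D = 322 × 240 = 77,280.
Production build-up factor (1 − d/p) = 1 − 322/1,600 = 0.7987.
Q* = √(2DS / (H(1 − d/p))) = √(2 × 77,280 × 718 / (5.28 × 0.7987)).
= √(110,974,080 / 4.2174) ≈ 5129.658.

Q* ≈ 5,130 packs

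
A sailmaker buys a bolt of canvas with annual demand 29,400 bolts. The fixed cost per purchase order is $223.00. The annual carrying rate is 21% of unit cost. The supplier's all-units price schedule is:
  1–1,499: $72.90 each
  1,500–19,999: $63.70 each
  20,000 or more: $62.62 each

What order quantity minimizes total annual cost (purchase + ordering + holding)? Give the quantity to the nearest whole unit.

Holding cost per unit per year at price C is H = 0.21·C.
For each price level, check whether its EOQ is feasible; otherwise the best quantity at that price is the breakpoint.
EOQ at $72.90 = 925.5 (feasible in tier 1): TC = 29,400×$72.90 + (29,400/925.5)×223 + (925.5/2)×0.21×$72.90 = $2,157,428.19.
EOQ at $63.70 = 990.1 < 1500, so use break Q=1500: TC = 29,400×$63.70 + (29,400/1500.0)×223 + (1500.0/2)×0.21×$63.70 = $1,887,183.55.
EOQ at $62.62 = 998.6 < 20000, so use break Q=20000: TC = 29,400×$62.62 + (29,400/20000.0)×223 + (20000.0/2)×0.21×$62.62 = $1,972,857.81.
Lowest total cost is $1,887,183.55 at Q = 1500.0.

Q* ≈ 1,500 bolts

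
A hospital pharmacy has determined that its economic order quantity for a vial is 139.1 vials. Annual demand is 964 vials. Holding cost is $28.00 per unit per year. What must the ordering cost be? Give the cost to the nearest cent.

Invert the EOQ relation Q*² = 2DS/H.
From Q* = √(2DS/H): S = Q*²H / (2D) = 139.1² × 28 / (2 × 964) = 280.9993.

S ≈ $281.00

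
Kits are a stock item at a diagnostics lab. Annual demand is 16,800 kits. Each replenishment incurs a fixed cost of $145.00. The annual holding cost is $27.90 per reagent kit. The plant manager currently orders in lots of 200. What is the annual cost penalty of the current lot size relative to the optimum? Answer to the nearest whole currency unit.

EOQ = √(2DS/H) = √(2 × 16,800 × 145 / 27.9) ≈ 417.88.
Cost at Q* = (D/Q*)S + (Q*/2)H = √(2DSH) ≈ $11,658.85.
Cost at Q = 200: (16,800/200)×145 + (200/2)×27.9 = $12,180.00 + $2,790.00 = $14,970.00.
Excess = $14,970.00 − $11,658.85 = $3,311.15.

Extra cost ≈ $3,311 per year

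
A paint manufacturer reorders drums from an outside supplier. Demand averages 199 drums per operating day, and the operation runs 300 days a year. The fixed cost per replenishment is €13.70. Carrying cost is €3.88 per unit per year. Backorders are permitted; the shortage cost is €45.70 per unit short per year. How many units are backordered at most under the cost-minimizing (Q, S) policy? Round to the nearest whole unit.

S* ≈ 53 drums

Annual demand D = 199 × 300 = 59,700.
With planned backorders, Q* = √(2DS/H) · √((H+B)/B).
√(2DS/H) = √(2 × 59,700 × 13.7 / 3.88) = 649.302.
√((H+B)/B) = √((3.88+45.7)/45.7) = 1.0416.
Q* ≈ 676.304.
S* = Q* · H/(H+B) = 676.304 × 3.88/49.58 ≈ 52.926.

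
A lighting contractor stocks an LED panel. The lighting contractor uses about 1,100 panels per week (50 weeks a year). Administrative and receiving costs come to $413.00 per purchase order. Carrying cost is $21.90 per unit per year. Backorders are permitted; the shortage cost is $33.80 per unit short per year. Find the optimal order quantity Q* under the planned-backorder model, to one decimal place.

Q* ≈ 1,848.9 panels

Annual demand D = 1,100 × 50 = 55,000.
With planned backorders, Q* = √(2DS/H) · √((H+B)/B).
√(2DS/H) = √(2 × 55,000 × 413 / 21.9) = 1440.288.
√((H+B)/B) = √((21.9+33.8)/33.8) = 1.2837.
Q* ≈ 1848.922.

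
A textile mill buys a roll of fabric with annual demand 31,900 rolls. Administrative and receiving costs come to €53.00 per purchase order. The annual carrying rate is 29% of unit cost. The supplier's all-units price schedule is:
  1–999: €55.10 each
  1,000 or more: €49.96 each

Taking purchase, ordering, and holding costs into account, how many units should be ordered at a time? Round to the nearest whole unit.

Holding cost per unit per year at price C is H = 0.29·C.
Candidates are each tier's EOQ (if it falls in that tier) and each price-break quantity.
EOQ at €55.10 = 460.0 (feasible in tier 1): TC = 31,900×€55.10 + (31,900/460.0)×53 + (460.0/2)×0.29×€55.10 = €1,765,040.60.
EOQ at €49.96 = 483.1 < 1000, so use break Q=1000: TC = 31,900×€49.96 + (31,900/1000.0)×53 + (1000.0/2)×0.29×€49.96 = €1,602,658.90.
Lowest total cost is €1,602,658.90 at Q = 1000.0.

Q* ≈ 1,000 rolls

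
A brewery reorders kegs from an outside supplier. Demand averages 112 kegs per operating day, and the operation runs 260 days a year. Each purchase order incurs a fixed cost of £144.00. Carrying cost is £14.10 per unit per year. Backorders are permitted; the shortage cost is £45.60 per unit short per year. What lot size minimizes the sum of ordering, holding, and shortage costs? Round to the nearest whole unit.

Q* ≈ 882 kegs

Annual demand D = 112 × 260 = 29,120.
With planned backorders, Q* = √(2DS/H) · √((H+B)/B).
√(2DS/H) = √(2 × 29,120 × 144 / 14.1) = 771.227.
√((H+B)/B) = √((14.1+45.6)/45.6) = 1.1442.
Q* ≈ 882.444.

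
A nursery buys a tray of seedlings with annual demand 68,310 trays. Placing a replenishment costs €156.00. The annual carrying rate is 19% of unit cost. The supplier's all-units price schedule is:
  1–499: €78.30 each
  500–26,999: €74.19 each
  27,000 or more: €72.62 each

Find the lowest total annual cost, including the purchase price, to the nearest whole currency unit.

TC* ≈ €5,085,252

Holding cost per unit per year at price C is H = 0.19·C.
Evaluate total cost at each tier's feasible EOQ or, if the EOQ is below the tier, at the tier's minimum quantity.
Tier 1 (€78.30): EOQ = 1196.9 exceeds tier's upper bound 499, so this tier is dominated.
EOQ at €74.19 = 1229.6 (feasible in tier 2): TC = 68,310×€74.19 + (68,310/1229.6)×156 + (1229.6/2)×0.19×€74.19 = €5,085,251.71.
EOQ at €72.62 = 1242.8 < 27000, so use break Q=27000: TC = 68,310×€72.62 + (68,310/27000.0)×156 + (27000.0/2)×0.19×€72.62 = €5,147,337.18.
Lowest total cost among the candidates is at Q = 1229.6.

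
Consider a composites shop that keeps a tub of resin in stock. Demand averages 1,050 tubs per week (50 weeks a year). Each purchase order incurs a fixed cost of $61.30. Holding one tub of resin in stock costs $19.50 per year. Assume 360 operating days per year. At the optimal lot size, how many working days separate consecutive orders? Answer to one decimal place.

Annual demand D = 1,050 × 50 = 52,500.
The optimal lot size = √(2DS/H) = √(2 × 52,500 × 61.3 / 19.5) ≈ 574.52.
Cycle time = Q*/D × 360 = 574.52 / 52,500 × 360 ≈ 3.940 days.

T ≈ 3.9 days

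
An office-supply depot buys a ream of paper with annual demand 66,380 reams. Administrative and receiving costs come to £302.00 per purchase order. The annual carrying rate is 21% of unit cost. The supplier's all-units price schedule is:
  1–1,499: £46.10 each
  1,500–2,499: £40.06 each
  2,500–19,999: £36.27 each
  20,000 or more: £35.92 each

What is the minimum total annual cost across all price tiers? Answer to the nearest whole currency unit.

TC* ≈ £2,425,142

Holding cost per unit per year at price C is H = 0.21·C.
Candidates are each tier's EOQ (if it falls in that tier) and each price-break quantity.
Tier 1 (£46.10): EOQ = 2035.1 exceeds tier's upper bound 1499, so this tier is dominated.
EOQ at £40.06 = 2183.1 (feasible in tier 2): TC = 66,380×£40.06 + (66,380/2183.1)×302 + (2183.1/2)×0.21×£40.06 = £2,677,548.28.
EOQ at £36.27 = 2294.3 < 2500, so use break Q=2500: TC = 66,380×£36.27 + (66,380/2500.0)×302 + (2500.0/2)×0.21×£36.27 = £2,425,142.18.
EOQ at £35.92 = 2305.5 < 20000, so use break Q=20000: TC = 66,380×£35.92 + (66,380/20000.0)×302 + (20000.0/2)×0.21×£35.92 = £2,460,803.94.
Lowest total cost among the candidates is at Q = 2500.0.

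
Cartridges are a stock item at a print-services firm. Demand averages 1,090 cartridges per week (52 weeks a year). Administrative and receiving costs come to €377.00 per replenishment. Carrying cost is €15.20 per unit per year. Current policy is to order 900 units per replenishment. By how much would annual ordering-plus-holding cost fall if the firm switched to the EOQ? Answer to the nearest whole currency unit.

Extra cost ≈ €5,095 per year

Annual demand D = 1,090 × 52 = 56,680.
EOQ = √(2DS/H) = √(2 × 56,680 × 377 / 15.2) ≈ 1676.79.
Cost at Q* = (D/Q*)S + (Q*/2)H = √(2DSH) ≈ €25,487.22.
Cost at Q = 900: (56,680/900)×377 + (900/2)×15.2 = €23,742.62 + €6,840.00 = €30,582.62.
Excess = €30,582.62 − €25,487.22 = €5,095.41.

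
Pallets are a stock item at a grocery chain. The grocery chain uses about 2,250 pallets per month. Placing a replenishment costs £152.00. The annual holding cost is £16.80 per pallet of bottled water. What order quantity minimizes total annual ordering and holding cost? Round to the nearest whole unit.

Annual demand D = 2,250 × 12 = 27,000.
EOQ = √(2DS / H) = √(2 × 27,000 × 152 / 16.8).
= √(8,208,000 / 16.8) = √488,571.4286 ≈ 698.979.

Q* ≈ 699 pallets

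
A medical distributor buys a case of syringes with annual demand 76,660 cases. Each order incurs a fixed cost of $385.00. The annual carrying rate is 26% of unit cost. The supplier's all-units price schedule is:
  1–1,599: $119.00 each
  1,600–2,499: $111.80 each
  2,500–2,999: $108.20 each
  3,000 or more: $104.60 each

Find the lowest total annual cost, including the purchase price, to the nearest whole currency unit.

Holding cost per unit per year at price C is H = 0.26·C.
For each price level, check whether its EOQ is feasible; otherwise the best quantity at that price is the breakpoint.
EOQ at $119.00 = 1381.2 (feasible in tier 1): TC = 76,660×$119.00 + (76,660/1381.2)×385 + (1381.2/2)×0.26×$119.00 = $9,165,275.61.
EOQ at $111.80 = 1425.0 < 1600, so use break Q=1600: TC = 76,660×$111.80 + (76,660/1600.0)×385 + (1600.0/2)×0.26×$111.80 = $8,612,288.71.
EOQ at $108.20 = 1448.5 < 2500, so use break Q=2500: TC = 76,660×$108.20 + (76,660/2500.0)×385 + (2500.0/2)×0.26×$108.20 = $8,341,582.64.
EOQ at $104.60 = 1473.3 < 3000, so use break Q=3000: TC = 76,660×$104.60 + (76,660/3000.0)×385 + (3000.0/2)×0.26×$104.60 = $8,069,268.03.
Lowest total cost among the candidates is at Q = 3000.0.

TC* ≈ $8,069,268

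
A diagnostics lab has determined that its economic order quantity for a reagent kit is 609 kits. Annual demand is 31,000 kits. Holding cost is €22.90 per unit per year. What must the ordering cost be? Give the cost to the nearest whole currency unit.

S ≈ €137

The basic EOQ model gives Q* = √(2DS/H); rearrange for the unknown.
From Q* = √(2DS/H): S = Q*²H / (2D) = 609² × 22.9 / (2 × 31,000) = 136.9867.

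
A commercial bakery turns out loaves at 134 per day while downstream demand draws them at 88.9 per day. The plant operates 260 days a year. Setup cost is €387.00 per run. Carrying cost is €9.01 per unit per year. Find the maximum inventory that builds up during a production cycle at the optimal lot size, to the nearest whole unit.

Annual demand D = 88.9 × 260 = 23,114.
Production build-up factor (1 − d/p) = 1 − 88.9/134 = 0.3366.
Q* = √(2DS / (H(1 − d/p))) = √(2 × 23,114 × 387 / (9.01 × 0.3366)).
= √(17,890,236 / 3.0325) ≈ 2428.901.
Maximum inventory = Q*(1 − d/p) = 2428.901 × 0.3366 ≈ 817.488.

I_max ≈ 817 loaves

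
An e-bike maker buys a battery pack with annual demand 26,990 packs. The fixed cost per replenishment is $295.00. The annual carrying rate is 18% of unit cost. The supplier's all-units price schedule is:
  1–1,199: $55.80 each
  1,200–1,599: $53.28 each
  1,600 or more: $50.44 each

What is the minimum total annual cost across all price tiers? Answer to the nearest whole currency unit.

TC* ≈ $1,373,615

Holding cost per unit per year at price C is H = 0.18·C.
For each price level, check whether its EOQ is feasible; otherwise the best quantity at that price is the breakpoint.
Tier 1 ($55.80): EOQ = 1259.1 exceeds tier's upper bound 1199, so this tier is dominated.
EOQ at $53.28 = 1288.6 (feasible in tier 2): TC = 26,990×$53.28 + (26,990/1288.6)×295 + (1288.6/2)×0.18×$53.28 = $1,450,385.13.
EOQ at $50.44 = 1324.4 < 1600, so use break Q=1600: TC = 26,990×$50.44 + (26,990/1600.0)×295 + (1600.0/2)×0.18×$50.44 = $1,373,615.24.
Lowest total cost among the candidates is at Q = 1600.0.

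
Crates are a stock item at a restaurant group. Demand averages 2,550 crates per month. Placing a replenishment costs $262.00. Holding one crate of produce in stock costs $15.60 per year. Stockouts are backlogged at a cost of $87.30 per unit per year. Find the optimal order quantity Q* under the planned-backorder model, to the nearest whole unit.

Q* ≈ 1,101 crates

Annual demand D = 2,550 × 12 = 30,600.
With planned backorders, Q* = √(2DS/H) · √((H+B)/B).
√(2DS/H) = √(2 × 30,600 × 262 / 15.6) = 1013.827.
√((H+B)/B) = √((15.6+87.3)/87.3) = 1.0857.
Q* ≈ 1100.689.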